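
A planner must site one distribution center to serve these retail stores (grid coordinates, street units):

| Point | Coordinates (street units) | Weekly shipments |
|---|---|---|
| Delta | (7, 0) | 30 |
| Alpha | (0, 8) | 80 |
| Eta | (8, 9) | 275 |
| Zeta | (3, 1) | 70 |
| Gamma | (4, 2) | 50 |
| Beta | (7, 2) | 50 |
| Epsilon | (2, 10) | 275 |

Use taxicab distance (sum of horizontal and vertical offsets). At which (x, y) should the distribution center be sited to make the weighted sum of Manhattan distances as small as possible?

(3, 9)

Manhattan distance separates: Σwᵢ(|x−xᵢ|+|y−yᵢ|) = Σwᵢ|x−xᵢ| + Σwᵢ|y−yᵢ|, so x and y are optimised independently as 1-D weighted medians.
Total weight W = 830; half = 415.
x-coordinate, sorted with cumulative weight:
  x=0 (Alpha, w=80) cum 80
  x=2 (Epsilon, w=275) cum 355
  x=3 (Zeta, w=70) cum 425  ← median
  x=4 (Gamma, w=50) cum 475
  x=7 (Delta, w=30) cum 505
  x=7 (Beta, w=50) cum 555
  x=8 (Eta, w=275) cum 830
⇒ x* = 3
y-coordinate, sorted with cumulative weight:
  y=0 (Delta, w=30) cum 30
  y=1 (Zeta, w=70) cum 100
  y=2 (Gamma, w=50) cum 150
  y=2 (Beta, w=50) cum 200
  y=8 (Alpha, w=80) cum 280
  y=9 (Eta, w=275) cum 555  ← median
  y=10 (Epsilon, w=275) cum 830
⇒ y* = 9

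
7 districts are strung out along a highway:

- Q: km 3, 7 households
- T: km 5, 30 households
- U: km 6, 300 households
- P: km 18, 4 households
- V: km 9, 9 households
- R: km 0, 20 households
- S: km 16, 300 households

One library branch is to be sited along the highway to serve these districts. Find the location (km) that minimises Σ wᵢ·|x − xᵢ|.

x = 6

For a sum of weighted absolute distances on a line, the optimum is the weighted median (not the mean). Total weight W = 670; half-weight = 335.
Sort by position and accumulate weight:
  km 0 (R, w=20) → cum 20
  km 3 (Q, w=7) → cum 27
  km 5 (T, w=30) → cum 57
  km 6 (U, w=300) → cum 357  ≥ 335 → median here
  km 9 (V, w=9) → cum 366
  km 16 (S, w=300) → cum 666
  km 18 (P, w=4) → cum 670
Optimal location: km 6.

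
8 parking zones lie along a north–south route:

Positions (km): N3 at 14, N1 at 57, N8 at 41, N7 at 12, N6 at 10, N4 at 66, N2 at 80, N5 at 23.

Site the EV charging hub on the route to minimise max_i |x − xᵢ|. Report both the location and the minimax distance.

location 45, max distance 35

The 1-center on a line is the midpoint of the two extreme points: leftmost at 10, rightmost at 80.
Optimal location = (10 + 80)/2 = 45; maximum distance = (80 − 10)/2 = 35.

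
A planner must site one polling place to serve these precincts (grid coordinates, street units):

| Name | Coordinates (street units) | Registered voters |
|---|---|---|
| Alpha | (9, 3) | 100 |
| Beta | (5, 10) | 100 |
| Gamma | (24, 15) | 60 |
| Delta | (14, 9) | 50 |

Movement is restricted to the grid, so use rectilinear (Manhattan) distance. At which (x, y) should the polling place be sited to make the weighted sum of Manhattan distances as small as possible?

(9, 10)

Manhattan distance separates: Σwᵢ(|x−xᵢ|+|y−yᵢ|) = Σwᵢ|x−xᵢ| + Σwᵢ|y−yᵢ|, so x and y are optimised independently as 1-D weighted medians.
Total weight W = 310; half = 155.
x-coordinate, sorted with cumulative weight:
  x=5 (Beta, w=100) cum 100
  x=9 (Alpha, w=100) cum 200  ← median
  x=14 (Delta, w=50) cum 250
  x=24 (Gamma, w=60) cum 310
⇒ x* = 9
y-coordinate, sorted with cumulative weight:
  y=3 (Alpha, w=100) cum 100
  y=9 (Delta, w=50) cum 150
  y=10 (Beta, w=100) cum 250  ← median
  y=15 (Gamma, w=60) cum 310
⇒ y* = 10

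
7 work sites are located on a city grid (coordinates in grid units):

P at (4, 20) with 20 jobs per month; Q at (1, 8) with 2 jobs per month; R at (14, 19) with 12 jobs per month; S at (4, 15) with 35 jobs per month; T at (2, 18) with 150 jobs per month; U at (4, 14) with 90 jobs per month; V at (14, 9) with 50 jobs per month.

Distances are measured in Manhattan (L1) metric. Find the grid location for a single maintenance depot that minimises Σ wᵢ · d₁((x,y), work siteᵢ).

(4, 18)

Manhattan distance separates: Σwᵢ(|x−xᵢ|+|y−yᵢ|) = Σwᵢ|x−xᵢ| + Σwᵢ|y−yᵢ|, so x and y are optimised independently as 1-D weighted medians.
Total weight W = 359; half = 179.5.
x-coordinate, sorted with cumulative weight:
  x=1 (Q, w=2) cum 2
  x=2 (T, w=150) cum 152
  x=4 (P, w=20) cum 172
  x=4 (S, w=35) cum 207  ← median
  x=4 (U, w=90) cum 297
  x=14 (R, w=12) cum 309
  x=14 (V, w=50) cum 359
⇒ x* = 4
y-coordinate, sorted with cumulative weight:
  y=8 (Q, w=2) cum 2
  y=9 (V, w=50) cum 52
  y=14 (U, w=90) cum 142
  y=15 (S, w=35) cum 177
  y=18 (T, w=150) cum 327  ← median
  y=19 (R, w=12) cum 339
  y=20 (P, w=20) cum 359
⇒ y* = 18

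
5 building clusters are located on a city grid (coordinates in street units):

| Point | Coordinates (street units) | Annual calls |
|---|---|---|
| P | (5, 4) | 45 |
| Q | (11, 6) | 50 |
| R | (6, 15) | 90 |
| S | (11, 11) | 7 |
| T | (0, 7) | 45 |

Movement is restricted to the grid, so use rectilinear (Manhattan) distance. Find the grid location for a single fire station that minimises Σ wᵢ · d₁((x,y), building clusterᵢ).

Manhattan distance separates: Σwᵢ(|x−xᵢ|+|y−yᵢ|) = Σwᵢ|x−xᵢ| + Σwᵢ|y−yᵢ|, so x and y are optimised independently as 1-D weighted medians.
Total weight W = 237; half = 118.5.
x-coordinate, sorted with cumulative weight:
  x=0 (T, w=45) cum 45
  x=5 (P, w=45) cum 90
  x=6 (R, w=90) cum 180  ← median
  x=11 (Q, w=50) cum 230
  x=11 (S, w=7) cum 237
⇒ x* = 6
y-coordinate, sorted with cumulative weight:
  y=4 (P, w=45) cum 45
  y=6 (Q, w=50) cum 95
  y=7 (T, w=45) cum 140  ← median
  y=11 (S, w=7) cum 147
  y=15 (R, w=90) cum 237
⇒ y* = 7

(6, 7)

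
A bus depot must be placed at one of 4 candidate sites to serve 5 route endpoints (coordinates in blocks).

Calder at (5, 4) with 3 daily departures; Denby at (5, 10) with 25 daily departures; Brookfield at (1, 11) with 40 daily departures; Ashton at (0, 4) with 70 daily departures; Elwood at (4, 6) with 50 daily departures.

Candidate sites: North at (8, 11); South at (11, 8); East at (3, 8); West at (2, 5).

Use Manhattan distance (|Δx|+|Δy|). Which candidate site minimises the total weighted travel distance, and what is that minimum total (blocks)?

West, total 852 blocks

Total weighted distance at each candidate:
  North (8, 11): total = 1910
  South (11, 8): total = 2250
  East (3, 8): total = 958
  West (2, 5): total = 852
Minimum is at West with total 852 blocks.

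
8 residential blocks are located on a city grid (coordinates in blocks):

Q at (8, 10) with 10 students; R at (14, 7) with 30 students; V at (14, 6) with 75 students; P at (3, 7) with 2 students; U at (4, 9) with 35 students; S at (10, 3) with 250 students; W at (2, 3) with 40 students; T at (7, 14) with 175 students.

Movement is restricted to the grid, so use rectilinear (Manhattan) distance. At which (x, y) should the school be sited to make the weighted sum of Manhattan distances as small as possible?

Manhattan distance separates: Σwᵢ(|x−xᵢ|+|y−yᵢ|) = Σwᵢ|x−xᵢ| + Σwᵢ|y−yᵢ|, so x and y are optimised independently as 1-D weighted medians.
Total weight W = 617; half = 308.5.
x-coordinate, sorted with cumulative weight:
  x=2 (W, w=40) cum 40
  x=3 (P, w=2) cum 42
  x=4 (U, w=35) cum 77
  x=7 (T, w=175) cum 252
  x=8 (Q, w=10) cum 262
  x=10 (S, w=250) cum 512  ← median
  x=14 (R, w=30) cum 542
  x=14 (V, w=75) cum 617
⇒ x* = 10
y-coordinate, sorted with cumulative weight:
  y=3 (S, w=250) cum 250
  y=3 (W, w=40) cum 290
  y=6 (V, w=75) cum 365  ← median
  y=7 (R, w=30) cum 395
  y=7 (P, w=2) cum 397
  y=9 (U, w=35) cum 432
  y=10 (Q, w=10) cum 442
  y=14 (T, w=175) cum 617
⇒ y* = 6

(10, 6)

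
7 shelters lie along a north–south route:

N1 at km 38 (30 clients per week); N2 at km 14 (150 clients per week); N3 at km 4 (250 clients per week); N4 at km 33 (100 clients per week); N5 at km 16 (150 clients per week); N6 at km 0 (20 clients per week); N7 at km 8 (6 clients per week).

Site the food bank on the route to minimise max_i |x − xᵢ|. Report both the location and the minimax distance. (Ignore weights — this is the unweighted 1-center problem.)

location 19, max distance 19

The 1-center on a line is the midpoint of the two extreme points: leftmost at 0, rightmost at 38.
Optimal location = (0 + 38)/2 = 19; maximum distance = (38 − 0)/2 = 19.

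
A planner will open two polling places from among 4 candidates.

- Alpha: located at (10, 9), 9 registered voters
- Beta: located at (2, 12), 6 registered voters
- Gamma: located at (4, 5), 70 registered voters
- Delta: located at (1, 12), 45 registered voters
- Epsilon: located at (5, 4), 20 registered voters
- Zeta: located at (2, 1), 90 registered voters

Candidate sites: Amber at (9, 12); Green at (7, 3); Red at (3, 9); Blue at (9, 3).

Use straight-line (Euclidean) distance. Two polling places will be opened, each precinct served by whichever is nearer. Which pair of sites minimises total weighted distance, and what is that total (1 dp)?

{Green, Red}, total 1023.4

Evaluate every pair (each demand assigned to the nearer of the two):
  {Green, Red}: total = 1023.4
  {Amber, Green}: total = 1212.2
  {Red, Blue}: total = 1262.3
  {Amber, Red}: total = 1331.6
  {Green, Blue}: total = 1385.0
  {Amber, Blue}: total = 1545.1
Best pair: {Green, Red} with total 1023.4.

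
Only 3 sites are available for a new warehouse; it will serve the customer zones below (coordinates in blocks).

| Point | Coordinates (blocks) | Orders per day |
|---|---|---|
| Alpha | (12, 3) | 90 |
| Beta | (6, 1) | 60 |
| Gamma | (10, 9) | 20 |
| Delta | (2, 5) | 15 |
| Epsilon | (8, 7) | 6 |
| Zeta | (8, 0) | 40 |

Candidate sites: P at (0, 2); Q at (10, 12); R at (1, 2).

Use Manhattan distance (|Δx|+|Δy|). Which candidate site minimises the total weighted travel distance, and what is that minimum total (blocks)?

Total weighted distance at each candidate:
  P (0, 2): total = 2483
  Q (10, 12): total = 2777
  R (1, 2): total = 2252
Minimum is at R with total 2252 blocks.

R, total 2252 blocks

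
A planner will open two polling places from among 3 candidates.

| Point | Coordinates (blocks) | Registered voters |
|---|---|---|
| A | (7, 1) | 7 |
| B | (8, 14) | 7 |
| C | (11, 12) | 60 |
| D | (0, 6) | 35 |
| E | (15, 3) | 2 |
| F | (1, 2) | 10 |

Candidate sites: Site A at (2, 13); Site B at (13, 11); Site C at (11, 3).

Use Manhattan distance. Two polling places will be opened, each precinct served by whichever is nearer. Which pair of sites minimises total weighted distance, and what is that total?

{Site A, Site B}, total 796

Evaluate every pair (each demand assigned to the nearer of the two):
  {Site A, Site B}: total = 796
  {Site B, Site C}: total = 886
  {Site A, Site C}: total = 1064
Best pair: {Site A, Site B} with total 796.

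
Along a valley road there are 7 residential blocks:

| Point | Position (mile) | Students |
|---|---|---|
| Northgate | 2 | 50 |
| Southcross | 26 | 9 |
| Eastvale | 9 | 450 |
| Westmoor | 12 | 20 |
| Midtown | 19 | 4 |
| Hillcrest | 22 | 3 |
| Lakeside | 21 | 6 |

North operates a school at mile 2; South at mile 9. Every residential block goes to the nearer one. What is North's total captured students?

50

The indifferent point is the midpoint (2+9)/2 = 5.5; residential blocks left of it (closer to North at 2) go to North, those right go to South.
  Northgate at 2 (w=50) → North
  Eastvale at 9 (w=450) → South
  Westmoor at 12 (w=20) → South
  Midtown at 19 (w=4) → South
  Lakeside at 21 (w=6) → South
  Hillcrest at 22 (w=3) → South
  Southcross at 26 (w=9) → South
North captures 50; South captures 492.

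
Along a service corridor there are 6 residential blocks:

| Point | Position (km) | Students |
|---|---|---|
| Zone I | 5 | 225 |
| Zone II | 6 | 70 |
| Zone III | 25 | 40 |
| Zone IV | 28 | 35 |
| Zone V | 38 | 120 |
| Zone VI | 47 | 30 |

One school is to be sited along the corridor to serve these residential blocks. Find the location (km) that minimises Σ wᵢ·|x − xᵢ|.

x = 6

For a sum of weighted absolute distances on a line, the optimum is the weighted median (not the mean). Total weight W = 520; half-weight = 260.
Sort by position and accumulate weight:
  km 5 (Zone I, w=225) → cum 225
  km 6 (Zone II, w=70) → cum 295  ≥ 260 → median here
  km 25 (Zone III, w=40) → cum 335
  km 28 (Zone IV, w=35) → cum 370
  km 38 (Zone V, w=120) → cum 490
  km 47 (Zone VI, w=30) → cum 520
Optimal location: km 6.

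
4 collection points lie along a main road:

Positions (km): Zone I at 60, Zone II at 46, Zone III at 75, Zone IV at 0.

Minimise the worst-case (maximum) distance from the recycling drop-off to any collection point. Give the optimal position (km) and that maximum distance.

location 37.5, max distance 37.5

The 1-center on a line is the midpoint of the two extreme points: leftmost at 0, rightmost at 75.
Optimal location = (0 + 75)/2 = 37.5; maximum distance = (75 − 0)/2 = 37.5.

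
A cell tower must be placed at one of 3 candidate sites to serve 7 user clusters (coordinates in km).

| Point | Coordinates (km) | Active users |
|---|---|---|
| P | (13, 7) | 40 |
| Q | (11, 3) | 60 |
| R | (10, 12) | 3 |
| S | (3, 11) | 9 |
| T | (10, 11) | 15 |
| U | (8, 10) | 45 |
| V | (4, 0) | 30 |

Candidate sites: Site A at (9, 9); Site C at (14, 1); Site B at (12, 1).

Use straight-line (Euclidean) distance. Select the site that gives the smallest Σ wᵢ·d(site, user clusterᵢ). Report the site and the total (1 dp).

Site A, total 1030.8 km

Total weighted distance at each candidate:
  Site A (9, 9): total = 1030.8
  Site C (14, 1): total = 1578.4
  Site B (12, 1): total = 1370.1
Minimum is at Site A with total 1030.8 km.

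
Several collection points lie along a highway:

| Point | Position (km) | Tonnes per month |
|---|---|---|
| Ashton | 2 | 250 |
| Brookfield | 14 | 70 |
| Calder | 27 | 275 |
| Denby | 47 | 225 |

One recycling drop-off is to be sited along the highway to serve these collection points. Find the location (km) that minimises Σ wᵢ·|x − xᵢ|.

For a sum of weighted absolute distances on a line, the optimum is the weighted median (not the mean). Total weight W = 820; half-weight = 410.
Sort by position and accumulate weight:
  km 2 (Ashton, w=250) → cum 250
  km 14 (Brookfield, w=70) → cum 320
  km 27 (Calder, w=275) → cum 595  ≥ 410 → median here
  km 47 (Denby, w=225) → cum 820
Optimal location: km 27.

x = 27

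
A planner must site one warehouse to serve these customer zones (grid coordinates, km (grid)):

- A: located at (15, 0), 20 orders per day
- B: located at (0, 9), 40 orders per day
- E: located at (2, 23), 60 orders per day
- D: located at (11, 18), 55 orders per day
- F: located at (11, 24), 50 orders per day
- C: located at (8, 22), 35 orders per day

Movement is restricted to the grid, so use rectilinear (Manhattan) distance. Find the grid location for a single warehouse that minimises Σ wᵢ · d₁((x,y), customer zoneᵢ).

(8, 22)

Manhattan distance separates: Σwᵢ(|x−xᵢ|+|y−yᵢ|) = Σwᵢ|x−xᵢ| + Σwᵢ|y−yᵢ|, so x and y are optimised independently as 1-D weighted medians.
Total weight W = 260; half = 130.
x-coordinate, sorted with cumulative weight:
  x=0 (B, w=40) cum 40
  x=2 (E, w=60) cum 100
  x=8 (C, w=35) cum 135  ← median
  x=11 (D, w=55) cum 190
  x=11 (F, w=50) cum 240
  x=15 (A, w=20) cum 260
⇒ x* = 8
y-coordinate, sorted with cumulative weight:
  y=0 (A, w=20) cum 20
  y=9 (B, w=40) cum 60
  y=18 (D, w=55) cum 115
  y=22 (C, w=35) cum 150  ← median
  y=23 (E, w=60) cum 210
  y=24 (F, w=50) cum 260
⇒ y* = 22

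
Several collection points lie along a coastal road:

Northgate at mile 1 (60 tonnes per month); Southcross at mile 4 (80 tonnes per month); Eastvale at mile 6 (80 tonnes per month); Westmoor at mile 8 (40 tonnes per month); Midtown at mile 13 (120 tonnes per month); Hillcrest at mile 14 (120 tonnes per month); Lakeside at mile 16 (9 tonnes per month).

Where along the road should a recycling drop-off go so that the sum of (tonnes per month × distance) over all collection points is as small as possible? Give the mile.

x = 8

For a sum of weighted absolute distances on a line, the optimum is the weighted median (not the mean). Total weight W = 509; half-weight = 254.5.
Sort by position and accumulate weight:
  mile 1 (Northgate, w=60) → cum 60
  mile 4 (Southcross, w=80) → cum 140
  mile 6 (Eastvale, w=80) → cum 220
  mile 8 (Westmoor, w=40) → cum 260  ≥ 254.5 → median here
  mile 13 (Midtown, w=120) → cum 380
  mile 14 (Hillcrest, w=120) → cum 500
  mile 16 (Lakeside, w=9) → cum 509
Optimal location: mile 8.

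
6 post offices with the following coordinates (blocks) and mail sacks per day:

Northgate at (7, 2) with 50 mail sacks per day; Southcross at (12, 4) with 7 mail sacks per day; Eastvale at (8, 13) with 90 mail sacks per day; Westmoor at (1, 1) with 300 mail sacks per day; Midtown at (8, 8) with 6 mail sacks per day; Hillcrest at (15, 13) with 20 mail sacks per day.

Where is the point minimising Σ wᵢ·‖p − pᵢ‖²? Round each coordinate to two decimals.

The minimiser of Σwᵢ‖p−pᵢ‖² is the weighted centroid p* = (Σwᵢpᵢ)/(Σwᵢ).
Σwᵢ = 473.
Σwᵢxᵢ = 50·7 + 7·12 + 90·8 + 300·1 + 6·8 + 20·15 = 1802.
Σwᵢyᵢ = 50·2 + 7·4 + 90·13 + 300·1 + 6·8 + 20·13 = 1906.
x* = 1802/473 = 3.81, y* = 1906/473 = 4.03.

(3.81, 4.03)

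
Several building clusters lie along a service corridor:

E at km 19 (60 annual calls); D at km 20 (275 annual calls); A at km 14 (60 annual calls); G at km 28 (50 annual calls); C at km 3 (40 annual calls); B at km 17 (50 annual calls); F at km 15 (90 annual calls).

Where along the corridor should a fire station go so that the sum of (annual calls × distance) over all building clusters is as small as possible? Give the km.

For a sum of weighted absolute distances on a line, the optimum is the weighted median (not the mean). Total weight W = 625; half-weight = 312.5.
Sort by position and accumulate weight:
  km 3 (C, w=40) → cum 40
  km 14 (A, w=60) → cum 100
  km 15 (F, w=90) → cum 190
  km 17 (B, w=50) → cum 240
  km 19 (E, w=60) → cum 300
  km 20 (D, w=275) → cum 575  ≥ 312.5 → median here
  km 28 (G, w=50) → cum 625
Optimal location: km 20.

x = 20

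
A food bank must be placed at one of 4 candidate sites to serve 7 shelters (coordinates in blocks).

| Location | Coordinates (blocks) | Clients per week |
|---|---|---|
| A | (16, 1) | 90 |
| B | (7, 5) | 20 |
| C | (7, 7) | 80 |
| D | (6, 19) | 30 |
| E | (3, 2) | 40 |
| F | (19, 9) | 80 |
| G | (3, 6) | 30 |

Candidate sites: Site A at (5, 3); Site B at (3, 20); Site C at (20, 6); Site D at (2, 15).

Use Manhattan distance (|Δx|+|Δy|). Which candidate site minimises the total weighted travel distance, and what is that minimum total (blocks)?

Site A, total 4110 blocks

Total weighted distance at each candidate:
  Site A (5, 3): total = 4110
  Site B (3, 20): total = 8040
  Site C (20, 6): total = 4690
  Site D (2, 15): total = 6800
Minimum is at Site A with total 4110 blocks.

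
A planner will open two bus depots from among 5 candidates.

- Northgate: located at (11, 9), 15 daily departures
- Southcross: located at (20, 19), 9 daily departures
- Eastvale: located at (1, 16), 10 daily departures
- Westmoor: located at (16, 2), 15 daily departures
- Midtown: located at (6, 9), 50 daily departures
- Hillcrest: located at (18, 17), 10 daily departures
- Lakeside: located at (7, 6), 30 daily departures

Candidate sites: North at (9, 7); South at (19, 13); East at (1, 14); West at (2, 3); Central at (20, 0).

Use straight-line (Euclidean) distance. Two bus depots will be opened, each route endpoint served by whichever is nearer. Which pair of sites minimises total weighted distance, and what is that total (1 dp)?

{North, South}, total 635.2

Evaluate every pair (each demand assigned to the nearer of the two):
  {North, South}: total = 635.2
  {North, East}: total = 719.9
  {North, Central}: total = 758.3
  {North, West}: total = 820.3
  {South, West}: total = 1067.0
  {South, East}: total = 1074.7
  {West, Central}: total = 1237.4
  {East, Central}: total = 1250.5
  {East, West}: total = 1270.7
  {South, Central}: total = 1576.6
Best pair: {North, South} with total 635.2.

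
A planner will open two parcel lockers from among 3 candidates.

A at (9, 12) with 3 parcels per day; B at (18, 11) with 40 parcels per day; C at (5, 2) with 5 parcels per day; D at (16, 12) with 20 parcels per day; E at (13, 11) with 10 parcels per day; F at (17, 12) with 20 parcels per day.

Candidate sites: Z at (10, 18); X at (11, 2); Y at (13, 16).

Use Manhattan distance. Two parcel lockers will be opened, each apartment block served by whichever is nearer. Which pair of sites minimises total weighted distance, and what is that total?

Evaluate every pair (each demand assigned to the nearer of the two):
  {X, Y}: total = 804
  {Z, Y}: total = 876
  {Z, X}: total = 1251
Best pair: {X, Y} with total 804.

{X, Y}, total 804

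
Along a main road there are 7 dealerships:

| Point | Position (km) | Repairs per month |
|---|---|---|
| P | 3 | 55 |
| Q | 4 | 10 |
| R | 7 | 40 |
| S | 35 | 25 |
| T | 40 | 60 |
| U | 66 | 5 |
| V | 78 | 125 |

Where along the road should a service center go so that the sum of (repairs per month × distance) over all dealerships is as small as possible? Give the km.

For a sum of weighted absolute distances on a line, the optimum is the weighted median (not the mean). Total weight W = 320; half-weight = 160.
Sort by position and accumulate weight:
  km 3 (P, w=55) → cum 55
  km 4 (Q, w=10) → cum 65
  km 7 (R, w=40) → cum 105
  km 35 (S, w=25) → cum 130
  km 40 (T, w=60) → cum 190  ≥ 160 → median here
  km 66 (U, w=5) → cum 195
  km 78 (V, w=125) → cum 320
Optimal location: km 40.

x = 40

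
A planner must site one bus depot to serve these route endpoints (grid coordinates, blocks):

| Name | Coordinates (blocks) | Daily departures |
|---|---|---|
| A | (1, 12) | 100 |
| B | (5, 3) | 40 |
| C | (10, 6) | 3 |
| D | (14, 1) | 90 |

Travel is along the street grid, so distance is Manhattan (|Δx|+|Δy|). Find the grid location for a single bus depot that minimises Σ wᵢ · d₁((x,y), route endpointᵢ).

(5, 3)

Manhattan distance separates: Σwᵢ(|x−xᵢ|+|y−yᵢ|) = Σwᵢ|x−xᵢ| + Σwᵢ|y−yᵢ|, so x and y are optimised independently as 1-D weighted medians.
Total weight W = 233; half = 116.5.
x-coordinate, sorted with cumulative weight:
  x=1 (A, w=100) cum 100
  x=5 (B, w=40) cum 140  ← median
  x=10 (C, w=3) cum 143
  x=14 (D, w=90) cum 233
⇒ x* = 5
y-coordinate, sorted with cumulative weight:
  y=1 (D, w=90) cum 90
  y=3 (B, w=40) cum 130  ← median
  y=6 (C, w=3) cum 133
  y=12 (A, w=100) cum 233
⇒ y* = 3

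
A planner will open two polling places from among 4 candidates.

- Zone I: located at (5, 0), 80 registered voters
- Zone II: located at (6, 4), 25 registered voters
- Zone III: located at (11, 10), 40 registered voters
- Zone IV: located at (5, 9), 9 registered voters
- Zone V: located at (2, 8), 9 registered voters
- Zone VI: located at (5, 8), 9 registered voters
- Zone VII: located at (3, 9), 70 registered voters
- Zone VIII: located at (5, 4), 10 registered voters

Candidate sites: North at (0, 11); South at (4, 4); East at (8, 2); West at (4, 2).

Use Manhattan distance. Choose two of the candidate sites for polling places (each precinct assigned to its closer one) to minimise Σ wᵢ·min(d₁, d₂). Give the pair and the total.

Evaluate every pair (each demand assigned to the nearer of the two):
  {North, West}: total = 1371
  {South, West}: total = 1393
  {North, South}: total = 1434
  {South, East}: total = 1473
  {North, East}: total = 1520
  {East, West}: total = 1577
Best pair: {North, West} with total 1371.

{North, West}, total 1371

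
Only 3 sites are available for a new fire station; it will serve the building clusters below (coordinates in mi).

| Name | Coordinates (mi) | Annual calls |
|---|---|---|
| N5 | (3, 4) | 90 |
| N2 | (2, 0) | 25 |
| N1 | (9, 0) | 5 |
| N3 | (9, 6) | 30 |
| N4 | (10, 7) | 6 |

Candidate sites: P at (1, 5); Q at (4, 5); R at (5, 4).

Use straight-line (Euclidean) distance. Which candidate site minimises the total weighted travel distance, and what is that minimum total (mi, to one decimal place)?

Total weighted distance at each candidate:
  P (1, 5): total = 673.1
  Q (4, 5): total = 488.2
  R (5, 4): total = 502.4
Minimum is at Q with total 488.2 mi.

Q, total 488.2 mi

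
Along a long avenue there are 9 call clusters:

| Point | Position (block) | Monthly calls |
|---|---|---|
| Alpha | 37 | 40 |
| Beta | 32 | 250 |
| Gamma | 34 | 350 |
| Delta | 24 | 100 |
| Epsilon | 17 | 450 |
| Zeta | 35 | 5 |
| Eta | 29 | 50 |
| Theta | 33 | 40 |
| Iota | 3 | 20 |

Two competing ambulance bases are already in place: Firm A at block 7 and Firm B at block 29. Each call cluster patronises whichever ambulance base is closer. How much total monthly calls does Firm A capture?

470

The indifferent point is the midpoint (7+29)/2 = 18; call clusters left of it (closer to Firm A at 7) go to Firm A, those right go to Firm B.
  Iota at 3 (w=20) → Firm A
  Epsilon at 17 (w=450) → Firm A
  Delta at 24 (w=100) → Firm B
  Eta at 29 (w=50) → Firm B
  Beta at 32 (w=250) → Firm B
  Theta at 33 (w=40) → Firm B
  Gamma at 34 (w=350) → Firm B
  Zeta at 35 (w=5) → Firm B
  Alpha at 37 (w=40) → Firm B
Firm A captures 470; Firm B captures 835.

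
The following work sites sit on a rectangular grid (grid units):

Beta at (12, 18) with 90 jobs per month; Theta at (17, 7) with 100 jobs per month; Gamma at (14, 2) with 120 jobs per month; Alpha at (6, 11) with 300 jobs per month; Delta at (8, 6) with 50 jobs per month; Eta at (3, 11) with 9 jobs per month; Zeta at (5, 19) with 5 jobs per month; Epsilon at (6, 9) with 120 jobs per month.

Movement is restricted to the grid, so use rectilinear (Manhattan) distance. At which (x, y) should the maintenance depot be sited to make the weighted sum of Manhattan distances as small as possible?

Manhattan distance separates: Σwᵢ(|x−xᵢ|+|y−yᵢ|) = Σwᵢ|x−xᵢ| + Σwᵢ|y−yᵢ|, so x and y are optimised independently as 1-D weighted medians.
Total weight W = 794; half = 397.
x-coordinate, sorted with cumulative weight:
  x=3 (Eta, w=9) cum 9
  x=5 (Zeta, w=5) cum 14
  x=6 (Alpha, w=300) cum 314
  x=6 (Epsilon, w=120) cum 434  ← median
  x=8 (Delta, w=50) cum 484
  x=12 (Beta, w=90) cum 574
  x=14 (Gamma, w=120) cum 694
  x=17 (Theta, w=100) cum 794
⇒ x* = 6
y-coordinate, sorted with cumulative weight:
  y=2 (Gamma, w=120) cum 120
  y=6 (Delta, w=50) cum 170
  y=7 (Theta, w=100) cum 270
  y=9 (Epsilon, w=120) cum 390
  y=11 (Alpha, w=300) cum 690  ← median
  y=11 (Eta, w=9) cum 699
  y=18 (Beta, w=90) cum 789
  y=19 (Zeta, w=5) cum 794
⇒ y* = 11

(6, 11)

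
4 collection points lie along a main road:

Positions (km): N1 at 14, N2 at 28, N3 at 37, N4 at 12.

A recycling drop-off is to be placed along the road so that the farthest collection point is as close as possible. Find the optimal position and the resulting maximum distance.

The 1-center on a line is the midpoint of the two extreme points: leftmost at 12, rightmost at 37.
Optimal location = (12 + 37)/2 = 24.5; maximum distance = (37 − 12)/2 = 12.5.

location 24.5, max distance 12.5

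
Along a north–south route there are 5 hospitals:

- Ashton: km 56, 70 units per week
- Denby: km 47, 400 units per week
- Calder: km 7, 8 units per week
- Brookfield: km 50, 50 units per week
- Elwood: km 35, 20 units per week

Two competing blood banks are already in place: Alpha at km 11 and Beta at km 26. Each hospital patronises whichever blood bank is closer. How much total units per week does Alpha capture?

The indifferent point is the midpoint (11+26)/2 = 18.5; hospitals left of it (closer to Alpha at 11) go to Alpha, those right go to Beta.
  Calder at 7 (w=8) → Alpha
  Elwood at 35 (w=20) → Beta
  Denby at 47 (w=400) → Beta
  Brookfield at 50 (w=50) → Beta
  Ashton at 56 (w=70) → Beta
Alpha captures 8; Beta captures 540.

8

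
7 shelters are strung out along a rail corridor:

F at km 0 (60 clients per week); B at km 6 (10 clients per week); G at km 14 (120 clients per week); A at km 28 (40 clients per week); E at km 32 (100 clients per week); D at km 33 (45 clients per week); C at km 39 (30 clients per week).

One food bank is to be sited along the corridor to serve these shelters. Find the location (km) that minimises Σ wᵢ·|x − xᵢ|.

For a sum of weighted absolute distances on a line, the optimum is the weighted median (not the mean). Total weight W = 405; half-weight = 202.5.
Sort by position and accumulate weight:
  km 0 (F, w=60) → cum 60
  km 6 (B, w=10) → cum 70
  km 14 (G, w=120) → cum 190
  km 28 (A, w=40) → cum 230  ≥ 202.5 → median here
  km 32 (E, w=100) → cum 330
  km 33 (D, w=45) → cum 375
  km 39 (C, w=30) → cum 405
Optimal location: km 28.

x = 28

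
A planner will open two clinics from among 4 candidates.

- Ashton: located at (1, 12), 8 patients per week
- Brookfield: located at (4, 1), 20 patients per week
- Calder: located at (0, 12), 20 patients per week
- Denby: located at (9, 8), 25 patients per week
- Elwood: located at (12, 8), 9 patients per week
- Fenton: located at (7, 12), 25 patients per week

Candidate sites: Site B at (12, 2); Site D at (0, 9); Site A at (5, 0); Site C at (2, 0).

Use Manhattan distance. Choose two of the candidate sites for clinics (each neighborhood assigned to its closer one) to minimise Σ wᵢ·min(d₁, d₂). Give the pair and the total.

{Site D, Site A}, total 749

Evaluate every pair (each demand assigned to the nearer of the two):
  {Site D, Site A}: total = 749
  {Site D, Site C}: total = 769
  {Site B, Site D}: total = 801
  {Site B, Site C}: total = 1098
  {Site B, Site A}: total = 1137
  {Site A, Site C}: total = 1209
Best pair: {Site D, Site A} with total 749.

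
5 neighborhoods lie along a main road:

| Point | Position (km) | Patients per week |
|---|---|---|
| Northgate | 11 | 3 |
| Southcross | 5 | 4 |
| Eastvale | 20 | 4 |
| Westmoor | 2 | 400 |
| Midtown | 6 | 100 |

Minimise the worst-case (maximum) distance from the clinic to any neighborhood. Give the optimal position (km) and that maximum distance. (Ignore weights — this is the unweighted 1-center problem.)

The 1-center on a line is the midpoint of the two extreme points: leftmost at 2, rightmost at 20.
Optimal location = (2 + 20)/2 = 11; maximum distance = (20 − 2)/2 = 9.

location 11, max distance 9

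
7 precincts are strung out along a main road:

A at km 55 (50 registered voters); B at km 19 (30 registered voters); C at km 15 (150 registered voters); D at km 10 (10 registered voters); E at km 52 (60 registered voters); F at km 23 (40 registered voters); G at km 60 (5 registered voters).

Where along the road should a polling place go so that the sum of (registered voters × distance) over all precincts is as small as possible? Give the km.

x = 19

For a sum of weighted absolute distances on a line, the optimum is the weighted median (not the mean). Total weight W = 345; half-weight = 172.5.
Sort by position and accumulate weight:
  km 10 (D, w=10) → cum 10
  km 15 (C, w=150) → cum 160
  km 19 (B, w=30) → cum 190  ≥ 172.5 → median here
  km 23 (F, w=40) → cum 230
  km 52 (E, w=60) → cum 290
  km 55 (A, w=50) → cum 340
  km 60 (G, w=5) → cum 345
Optimal location: km 19.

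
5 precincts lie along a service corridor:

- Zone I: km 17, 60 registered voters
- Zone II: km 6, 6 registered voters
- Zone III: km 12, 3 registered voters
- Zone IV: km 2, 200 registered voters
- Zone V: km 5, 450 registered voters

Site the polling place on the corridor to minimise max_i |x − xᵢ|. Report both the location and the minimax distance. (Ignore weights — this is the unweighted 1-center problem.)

location 9.5, max distance 7.5

The 1-center on a line is the midpoint of the two extreme points: leftmost at 2, rightmost at 17.
Optimal location = (2 + 17)/2 = 9.5; maximum distance = (17 − 2)/2 = 7.5.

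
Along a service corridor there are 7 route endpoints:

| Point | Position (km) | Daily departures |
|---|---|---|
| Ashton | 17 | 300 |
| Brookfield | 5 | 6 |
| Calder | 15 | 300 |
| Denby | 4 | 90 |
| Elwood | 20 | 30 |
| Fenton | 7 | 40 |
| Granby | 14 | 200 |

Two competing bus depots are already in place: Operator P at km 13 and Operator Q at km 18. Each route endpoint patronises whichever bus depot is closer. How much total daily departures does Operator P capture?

636

The indifferent point is the midpoint (13+18)/2 = 15.5; route endpoints left of it (closer to Operator P at 13) go to Operator P, those right go to Operator Q.
  Denby at 4 (w=90) → Operator P
  Brookfield at 5 (w=6) → Operator P
  Fenton at 7 (w=40) → Operator P
  Granby at 14 (w=200) → Operator P
  Calder at 15 (w=300) → Operator P
  Ashton at 17 (w=300) → Operator Q
  Elwood at 20 (w=30) → Operator Q
Operator P captures 636; Operator Q captures 330.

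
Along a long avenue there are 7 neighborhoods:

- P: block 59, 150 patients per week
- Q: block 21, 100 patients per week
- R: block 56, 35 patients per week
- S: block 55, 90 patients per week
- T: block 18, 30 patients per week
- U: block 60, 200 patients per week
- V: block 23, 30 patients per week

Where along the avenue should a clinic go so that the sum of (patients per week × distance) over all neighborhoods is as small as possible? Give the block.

For a sum of weighted absolute distances on a line, the optimum is the weighted median (not the mean). Total weight W = 635; half-weight = 317.5.
Sort by position and accumulate weight:
  block 18 (T, w=30) → cum 30
  block 21 (Q, w=100) → cum 130
  block 23 (V, w=30) → cum 160
  block 55 (S, w=90) → cum 250
  block 56 (R, w=35) → cum 285
  block 59 (P, w=150) → cum 435  ≥ 317.5 → median here
  block 60 (U, w=200) → cum 635
Optimal location: block 59.

x = 59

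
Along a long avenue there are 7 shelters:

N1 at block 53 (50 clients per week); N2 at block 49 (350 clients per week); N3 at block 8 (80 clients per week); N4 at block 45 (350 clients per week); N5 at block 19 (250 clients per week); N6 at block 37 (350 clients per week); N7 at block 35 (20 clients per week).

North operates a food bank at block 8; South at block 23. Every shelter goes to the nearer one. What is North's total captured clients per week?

80

The indifferent point is the midpoint (8+23)/2 = 15.5; shelters left of it (closer to North at 8) go to North, those right go to South.
  N3 at 8 (w=80) → North
  N5 at 19 (w=250) → South
  N7 at 35 (w=20) → South
  N6 at 37 (w=350) → South
  N4 at 45 (w=350) → South
  N2 at 49 (w=350) → South
  N1 at 53 (w=50) → South
North captures 80; South captures 1370.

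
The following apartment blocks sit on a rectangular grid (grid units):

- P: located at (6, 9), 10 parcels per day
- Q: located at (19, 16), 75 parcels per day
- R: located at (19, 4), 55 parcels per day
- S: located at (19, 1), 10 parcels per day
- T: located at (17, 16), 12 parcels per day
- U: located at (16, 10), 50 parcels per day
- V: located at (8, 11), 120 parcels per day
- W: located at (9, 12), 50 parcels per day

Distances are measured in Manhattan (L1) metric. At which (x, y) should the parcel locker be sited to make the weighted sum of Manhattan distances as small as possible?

(16, 11)

Manhattan distance separates: Σwᵢ(|x−xᵢ|+|y−yᵢ|) = Σwᵢ|x−xᵢ| + Σwᵢ|y−yᵢ|, so x and y are optimised independently as 1-D weighted medians.
Total weight W = 382; half = 191.
x-coordinate, sorted with cumulative weight:
  x=6 (P, w=10) cum 10
  x=8 (V, w=120) cum 130
  x=9 (W, w=50) cum 180
  x=16 (U, w=50) cum 230  ← median
  x=17 (T, w=12) cum 242
  x=19 (Q, w=75) cum 317
  x=19 (R, w=55) cum 372
  x=19 (S, w=10) cum 382
⇒ x* = 16
y-coordinate, sorted with cumulative weight:
  y=1 (S, w=10) cum 10
  y=4 (R, w=55) cum 65
  y=9 (P, w=10) cum 75
  y=10 (U, w=50) cum 125
  y=11 (V, w=120) cum 245  ← median
  y=12 (W, w=50) cum 295
  y=16 (Q, w=75) cum 370
  y=16 (T, w=12) cum 382
⇒ y* = 11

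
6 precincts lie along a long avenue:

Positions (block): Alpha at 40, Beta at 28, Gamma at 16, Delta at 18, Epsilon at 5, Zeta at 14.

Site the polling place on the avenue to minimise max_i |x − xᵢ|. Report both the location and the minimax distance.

The 1-center on a line is the midpoint of the two extreme points: leftmost at 5, rightmost at 40.
Optimal location = (5 + 40)/2 = 22.5; maximum distance = (40 − 5)/2 = 17.5.

location 22.5, max distance 17.5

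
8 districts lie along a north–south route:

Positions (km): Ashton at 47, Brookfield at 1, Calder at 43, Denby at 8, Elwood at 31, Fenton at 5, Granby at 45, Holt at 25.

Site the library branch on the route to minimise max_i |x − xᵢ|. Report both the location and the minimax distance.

location 24, max distance 23

The 1-center on a line is the midpoint of the two extreme points: leftmost at 1, rightmost at 47.
Optimal location = (1 + 47)/2 = 24; maximum distance = (47 − 1)/2 = 23.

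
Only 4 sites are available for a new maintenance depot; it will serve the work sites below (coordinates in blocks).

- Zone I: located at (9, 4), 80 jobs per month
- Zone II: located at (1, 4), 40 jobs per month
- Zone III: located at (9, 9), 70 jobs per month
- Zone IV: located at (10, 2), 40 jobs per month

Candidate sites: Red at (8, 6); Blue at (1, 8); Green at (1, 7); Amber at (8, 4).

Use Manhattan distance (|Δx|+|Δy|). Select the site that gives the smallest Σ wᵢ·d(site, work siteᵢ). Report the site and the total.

Total weighted distance at each candidate:
  Red (8, 6): total = 1120
  Blue (1, 8): total = 2350
  Green (1, 7): total = 2260
  Amber (8, 4): total = 940
Minimum is at Amber with total 940 blocks.

Amber, total 940 blocks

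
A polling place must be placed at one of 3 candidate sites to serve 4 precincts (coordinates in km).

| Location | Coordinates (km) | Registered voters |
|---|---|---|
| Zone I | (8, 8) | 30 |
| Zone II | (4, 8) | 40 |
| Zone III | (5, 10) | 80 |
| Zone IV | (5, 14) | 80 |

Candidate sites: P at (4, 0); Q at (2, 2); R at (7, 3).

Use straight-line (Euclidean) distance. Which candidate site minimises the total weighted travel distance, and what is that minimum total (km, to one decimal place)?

R, total 1863.0 km

Total weighted distance at each candidate:
  P (4, 0): total = 2515.2
  Q (2, 2): total = 2180.6
  R (7, 3): total = 1863.0
Minimum is at R with total 1863.0 km.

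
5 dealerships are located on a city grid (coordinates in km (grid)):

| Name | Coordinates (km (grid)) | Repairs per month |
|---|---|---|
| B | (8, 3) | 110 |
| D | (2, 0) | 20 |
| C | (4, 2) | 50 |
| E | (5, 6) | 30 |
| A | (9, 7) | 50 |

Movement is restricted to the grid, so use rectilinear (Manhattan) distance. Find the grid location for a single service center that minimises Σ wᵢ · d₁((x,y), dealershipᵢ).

(8, 3)

Manhattan distance separates: Σwᵢ(|x−xᵢ|+|y−yᵢ|) = Σwᵢ|x−xᵢ| + Σwᵢ|y−yᵢ|, so x and y are optimised independently as 1-D weighted medians.
Total weight W = 260; half = 130.
x-coordinate, sorted with cumulative weight:
  x=2 (D, w=20) cum 20
  x=4 (C, w=50) cum 70
  x=5 (E, w=30) cum 100
  x=8 (B, w=110) cum 210  ← median
  x=9 (A, w=50) cum 260
⇒ x* = 8
y-coordinate, sorted with cumulative weight:
  y=0 (D, w=20) cum 20
  y=2 (C, w=50) cum 70
  y=3 (B, w=110) cum 180  ← median
  y=6 (E, w=30) cum 210
  y=7 (A, w=50) cum 260
⇒ y* = 3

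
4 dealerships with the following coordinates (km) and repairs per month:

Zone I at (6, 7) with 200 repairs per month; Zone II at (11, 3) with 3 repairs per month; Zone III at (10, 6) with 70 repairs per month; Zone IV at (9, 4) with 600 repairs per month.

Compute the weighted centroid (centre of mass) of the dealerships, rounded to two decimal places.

(8.40, 4.84)

The minimiser of Σwᵢ‖p−pᵢ‖² is the weighted centroid p* = (Σwᵢpᵢ)/(Σwᵢ).
Σwᵢ = 873.
Σwᵢxᵢ = 200·6 + 3·11 + 70·10 + 600·9 = 7333.
Σwᵢyᵢ = 200·7 + 3·3 + 70·6 + 600·4 = 4229.
x* = 7333/873 = 8.40, y* = 4229/873 = 4.84.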